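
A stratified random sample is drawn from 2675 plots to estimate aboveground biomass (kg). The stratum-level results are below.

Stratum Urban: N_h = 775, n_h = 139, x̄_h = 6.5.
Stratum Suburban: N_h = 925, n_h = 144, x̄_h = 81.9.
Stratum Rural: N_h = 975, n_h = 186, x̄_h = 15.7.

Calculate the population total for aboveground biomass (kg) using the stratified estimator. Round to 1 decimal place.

τ̂_st ≈ 96102.5

τ̂_st = Σ N_h x̄_h = 775·6.5 + 925·81.9 + 975·15.7 = 96102.5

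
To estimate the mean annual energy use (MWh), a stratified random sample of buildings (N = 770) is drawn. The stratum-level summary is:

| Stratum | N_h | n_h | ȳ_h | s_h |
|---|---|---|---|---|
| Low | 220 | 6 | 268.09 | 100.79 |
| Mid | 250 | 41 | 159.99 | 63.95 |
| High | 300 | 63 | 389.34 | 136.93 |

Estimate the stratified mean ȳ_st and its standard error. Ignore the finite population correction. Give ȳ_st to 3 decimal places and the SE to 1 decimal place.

ȳ_st = Σ W_h ȳ_h = (220·268.09 + 250·159.99 + 300·389.34)/770 = 280.23286
V̂(ȳ_st) = Σ W_h² s_h²/n_h, with W_h = N_h/N and N = 770:
  stratum Low: (220/770)²·100.79²/6 = 138.213
  stratum Mid: (250/770)²·63.95²/41 = 10.5147
  stratum High: (300/770)²·136.93²/63 = 45.177
V̂(ȳ_st) = 193.904
SE(ȳ_st) = √193.904 = 13.925

ȳ_st ≈ 280.233, SE ≈ 13.9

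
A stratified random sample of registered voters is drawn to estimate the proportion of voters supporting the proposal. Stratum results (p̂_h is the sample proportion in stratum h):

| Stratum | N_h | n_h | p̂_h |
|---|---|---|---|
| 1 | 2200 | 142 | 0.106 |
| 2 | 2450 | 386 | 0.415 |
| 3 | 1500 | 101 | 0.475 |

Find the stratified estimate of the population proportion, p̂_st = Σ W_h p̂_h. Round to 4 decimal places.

N = 6150; stratum weights W_h = N_h/N.
p̂_st = Σ W_h p̂_h = (2200·0.106 + 2450·0.415 + 1500·0.475)/6150 = 0.31910

p̂_st ≈ 0.3191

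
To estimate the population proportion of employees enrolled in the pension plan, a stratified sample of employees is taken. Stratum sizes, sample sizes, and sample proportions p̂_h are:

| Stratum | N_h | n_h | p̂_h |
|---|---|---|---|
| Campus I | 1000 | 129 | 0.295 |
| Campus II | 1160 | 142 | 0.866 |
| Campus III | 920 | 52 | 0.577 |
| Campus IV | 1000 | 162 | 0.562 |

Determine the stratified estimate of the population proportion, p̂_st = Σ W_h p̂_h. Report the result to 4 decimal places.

N = 4080; stratum weights W_h = N_h/N.
p̂_st = Σ W_h p̂_h = (1000·0.295 + 1160·0.866 + 920·0.577 + 1000·0.562)/4080 = 0.58637

p̂_st ≈ 0.5864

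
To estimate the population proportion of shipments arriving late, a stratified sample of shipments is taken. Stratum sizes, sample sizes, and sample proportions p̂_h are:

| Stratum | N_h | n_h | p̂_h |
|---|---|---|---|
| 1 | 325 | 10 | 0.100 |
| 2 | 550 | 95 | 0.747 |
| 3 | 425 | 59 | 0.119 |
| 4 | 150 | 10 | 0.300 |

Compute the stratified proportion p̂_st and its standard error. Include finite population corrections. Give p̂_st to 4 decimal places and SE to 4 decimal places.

N = 1450; stratum weights W_h = N_h/N.
p̂_st = Σ W_h p̂_h = (325·0.100 + 550·0.747 + 425·0.119 + 150·0.300)/1450 = 0.37167
V̂(p̂_st) = Σ W_h² (1 − n_h/N_h) p̂_h(1−p̂_h)/(n_h−1):
  stratum 1: (325/1450)²·(1 − 10/325)·0.100·0.900/9 = 0.00048692
  stratum 2: (550/1450)²·(1 − 95/550)·0.747·0.253/94 = 0.000239305
  stratum 3: (425/1450)²·(1 − 59/425)·0.119·0.881/58 = 0.00013373
  stratum 4: (150/1450)²·(1 − 10/150)·0.300·0.700/9 = 0.000233056
V̂(p̂_st) = 0.00109301; SE = √V̂ = 0.0330607

p̂_st ≈ 0.3717, SE ≈ 0.0331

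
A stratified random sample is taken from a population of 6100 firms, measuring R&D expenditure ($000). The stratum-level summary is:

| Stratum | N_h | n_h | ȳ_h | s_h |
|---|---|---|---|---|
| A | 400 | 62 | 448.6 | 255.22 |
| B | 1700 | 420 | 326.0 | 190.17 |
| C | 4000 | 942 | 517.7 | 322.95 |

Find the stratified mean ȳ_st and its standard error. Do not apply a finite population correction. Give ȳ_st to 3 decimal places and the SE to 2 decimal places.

ȳ_st = Σ W_h ȳ_h = (400·448.6 + 1700·326.0 + 4000·517.7)/6100 = 459.74426
V̂(ȳ_st) = Σ W_h² s_h²/n_h, with W_h = N_h/N and N = 6100:
  stratum A: (400/6100)²·255.22²/62 = 4.5175
  stratum B: (1700/6100)²·190.17²/420 = 6.68764
  stratum C: (4000/6100)²·322.95²/942 = 47.608
V̂(ȳ_st) = 58.8131
SE(ȳ_st) = √58.8131 = 7.66897

ȳ_st ≈ 459.744, SE ≈ 7.67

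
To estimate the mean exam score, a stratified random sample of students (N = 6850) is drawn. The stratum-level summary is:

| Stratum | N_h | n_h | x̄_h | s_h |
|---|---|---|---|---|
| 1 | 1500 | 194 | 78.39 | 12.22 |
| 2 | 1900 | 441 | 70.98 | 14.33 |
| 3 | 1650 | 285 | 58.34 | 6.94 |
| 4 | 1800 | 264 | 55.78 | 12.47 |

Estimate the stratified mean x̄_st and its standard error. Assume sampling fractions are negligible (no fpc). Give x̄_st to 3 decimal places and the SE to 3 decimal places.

x̄_st ≈ 65.564, SE ≈ 0.351

x̄_st = Σ W_h x̄_h = (1500·78.39 + 1900·70.98 + 1650·58.34 + 1800·55.78)/6850 = 65.56380
V̂(x̄_st) = Σ W_h² s_h²/n_h, with W_h = N_h/N and N = 6850:
  stratum 1: (1500/6850)²·12.22²/194 = 0.0369098
  stratum 2: (1900/6850)²·14.33²/441 = 0.0358245
  stratum 3: (1650/6850)²·6.94²/285 = 0.0098053
  stratum 4: (1800/6850)²·12.47²/264 = 0.0406717
V̂(x̄_st) = 0.123211
SE(x̄_st) = √0.123211 = 0.351015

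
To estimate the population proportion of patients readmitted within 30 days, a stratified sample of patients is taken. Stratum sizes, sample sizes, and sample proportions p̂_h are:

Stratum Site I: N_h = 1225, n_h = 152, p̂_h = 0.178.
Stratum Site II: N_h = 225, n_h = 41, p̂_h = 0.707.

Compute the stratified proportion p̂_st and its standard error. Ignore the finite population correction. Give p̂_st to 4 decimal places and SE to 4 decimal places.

p̂_st ≈ 0.2601, SE ≈ 0.0286

N = 1450; stratum weights W_h = N_h/N.
p̂_st = Σ W_h p̂_h = (1225·0.178 + 225·0.707)/1450 = 0.26009
V̂(p̂_st) = Σ W_h² p̂_h(1−p̂_h)/(n_h−1):
  stratum Site I: (1225/1450)²·0.178·0.822/151 = 0.000691594
  stratum Site II: (225/1450)²·0.707·0.293/40 = 0.000124697
V̂(p̂_st) = 0.000816291; SE = √V̂ = 0.0285708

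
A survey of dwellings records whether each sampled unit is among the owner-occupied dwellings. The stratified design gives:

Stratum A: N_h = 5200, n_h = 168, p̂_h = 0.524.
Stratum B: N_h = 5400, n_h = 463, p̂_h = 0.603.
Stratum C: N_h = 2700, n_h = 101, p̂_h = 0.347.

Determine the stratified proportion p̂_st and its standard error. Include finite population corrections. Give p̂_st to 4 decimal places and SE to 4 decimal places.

p̂_st ≈ 0.5201, SE ≈ 0.0197

N = 13300; stratum weights W_h = N_h/N.
p̂_st = Σ W_h p̂_h = (5200·0.524 + 5400·0.603 + 2700·0.347)/13300 = 0.52014
V̂(p̂_st) = Σ W_h² (1 − n_h/N_h) p̂_h(1−p̂_h)/(n_h−1):
  stratum A: (5200/13300)²·(1 − 168/5200)·0.524·0.476/167 = 0.000220934
  stratum B: (5400/13300)²·(1 − 463/5400)·0.603·0.397/462 = 7.80943e-05
  stratum C: (2700/13300)²·(1 − 101/2700)·0.347·0.653/100 = 8.98896e-05
V̂(p̂_st) = 0.000388918; SE = √V̂ = 0.019721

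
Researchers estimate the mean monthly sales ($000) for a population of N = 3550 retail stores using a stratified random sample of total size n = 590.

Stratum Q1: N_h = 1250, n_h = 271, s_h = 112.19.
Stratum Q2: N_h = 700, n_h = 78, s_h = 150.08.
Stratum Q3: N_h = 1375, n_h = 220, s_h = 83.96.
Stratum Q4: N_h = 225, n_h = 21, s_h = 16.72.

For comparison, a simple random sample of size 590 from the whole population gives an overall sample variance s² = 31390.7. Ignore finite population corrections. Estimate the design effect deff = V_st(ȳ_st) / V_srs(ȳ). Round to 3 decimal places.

V̂(ȳ_st) = Σ W_h² s_h²/n_h, with W_h = N_h/N and N = 3550:
  stratum Q1: (1250/3550)²·112.19²/271 = 5.75841
  stratum Q2: (700/3550)²·150.08²/78 = 11.2277
  stratum Q3: (1375/3550)²·83.96²/220 = 4.80696
  stratum Q4: (225/3550)²·16.72²/21 = 0.0534763
V_st = 21.8465
V_srs = s²/n = 31390.7/590 = 53.2046
deff = V_st / V_srs = 21.8465/53.2046 = 0.4106

deff ≈ 0.411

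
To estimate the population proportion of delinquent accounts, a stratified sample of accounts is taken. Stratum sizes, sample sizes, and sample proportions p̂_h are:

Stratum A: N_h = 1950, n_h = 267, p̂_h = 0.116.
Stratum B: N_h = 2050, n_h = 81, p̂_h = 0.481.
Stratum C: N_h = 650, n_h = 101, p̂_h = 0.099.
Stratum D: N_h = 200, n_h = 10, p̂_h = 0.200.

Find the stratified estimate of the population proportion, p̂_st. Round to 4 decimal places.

p̂_st ≈ 0.2715

N = 4850; stratum weights W_h = N_h/N.
p̂_st = Σ W_h p̂_h = (1950·0.116 + 2050·0.481 + 650·0.099 + 200·0.200)/4850 = 0.27146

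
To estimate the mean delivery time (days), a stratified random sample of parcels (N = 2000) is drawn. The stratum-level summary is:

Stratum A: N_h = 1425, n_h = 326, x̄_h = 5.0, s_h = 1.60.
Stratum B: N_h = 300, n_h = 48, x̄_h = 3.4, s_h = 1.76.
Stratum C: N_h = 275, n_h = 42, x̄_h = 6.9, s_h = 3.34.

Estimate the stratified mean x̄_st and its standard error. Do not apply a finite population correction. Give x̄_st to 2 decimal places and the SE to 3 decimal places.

x̄_st ≈ 5.02, SE ≈ 0.102

x̄_st = Σ W_h x̄_h = (1425·5.0 + 300·3.4 + 275·6.9)/2000 = 5.02125
V̂(x̄_st) = Σ W_h² s_h²/n_h, with W_h = N_h/N and N = 2000:
  stratum A: (1425/2000)²·1.60²/326 = 0.0039865
  stratum B: (300/2000)²·1.76²/48 = 0.001452
  stratum C: (275/2000)²·3.34²/42 = 0.00502168
V̂(x̄_st) = 0.0104602
SE(x̄_st) = √0.0104602 = 0.102275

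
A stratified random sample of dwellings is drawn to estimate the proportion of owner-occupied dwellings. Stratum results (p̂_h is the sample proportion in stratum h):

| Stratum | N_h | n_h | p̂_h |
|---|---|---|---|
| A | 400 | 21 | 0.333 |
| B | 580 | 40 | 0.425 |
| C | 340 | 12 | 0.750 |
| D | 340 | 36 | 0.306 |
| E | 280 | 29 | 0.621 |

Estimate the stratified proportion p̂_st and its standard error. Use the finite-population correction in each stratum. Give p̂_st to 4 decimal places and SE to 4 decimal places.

p̂_st ≈ 0.4704, SE ≈ 0.0424

N = 1940; stratum weights W_h = N_h/N.
p̂_st = Σ W_h p̂_h = (400·0.333 + 580·0.425 + 340·0.750 + 340·0.306 + 280·0.621)/1940 = 0.47042
V̂(p̂_st) = Σ W_h² (1 − n_h/N_h) p̂_h(1−p̂_h)/(n_h−1):
  stratum A: (400/1940)²·(1 − 21/400)·0.333·0.667/20 = 0.000447338
  stratum B: (580/1940)²·(1 − 40/580)·0.425·0.575/39 = 0.000521447
  stratum C: (340/1940)²·(1 − 12/340)·0.750·0.250/11 = 0.000505077
  stratum D: (340/1940)²·(1 − 36/340)·0.306·0.694/35 = 0.000166633
  stratum E: (280/1940)²·(1 − 29/280)·0.621·0.379/28 = 0.000156964
V̂(p̂_st) = 0.00179746; SE = √V̂ = 0.0423965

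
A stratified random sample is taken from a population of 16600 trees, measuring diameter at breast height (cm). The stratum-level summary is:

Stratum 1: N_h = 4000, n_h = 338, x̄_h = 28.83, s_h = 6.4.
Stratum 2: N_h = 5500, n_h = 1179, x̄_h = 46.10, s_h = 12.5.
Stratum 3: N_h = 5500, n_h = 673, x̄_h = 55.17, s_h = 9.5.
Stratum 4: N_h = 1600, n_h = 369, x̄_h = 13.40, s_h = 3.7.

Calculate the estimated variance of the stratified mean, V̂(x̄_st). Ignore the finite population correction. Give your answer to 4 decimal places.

V̂(x̄_st) = Σ W_h² s_h²/n_h, with W_h = N_h/N and N = 16600:
  stratum 1: (4000/16600)²·6.4²/338 = 0.00703634
  stratum 2: (5500/16600)²·12.5²/1179 = 0.0145484
  stratum 3: (5500/16600)²·9.5²/673 = 0.0147211
  stratum 4: (1600/16600)²·3.7²/369 = 0.000344668
V̂(x̄_st) = 0.0366506

V̂(x̄_st) ≈ 0.0367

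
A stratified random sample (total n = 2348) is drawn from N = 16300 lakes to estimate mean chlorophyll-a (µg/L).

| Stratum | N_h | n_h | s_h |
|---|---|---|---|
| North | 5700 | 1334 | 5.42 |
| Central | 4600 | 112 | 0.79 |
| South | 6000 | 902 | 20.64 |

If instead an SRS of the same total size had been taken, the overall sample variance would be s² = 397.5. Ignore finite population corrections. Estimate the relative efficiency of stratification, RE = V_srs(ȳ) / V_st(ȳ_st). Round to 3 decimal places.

RE ≈ 2.522

V̂(ȳ_st) = Σ W_h² s_h²/n_h, with W_h = N_h/N and N = 16300:
  stratum North: (5700/16300)²·5.42²/1334 = 0.00269288
  stratum Central: (4600/16300)²·0.79²/112 = 0.000443789
  stratum South: (6000/16300)²·20.64²/902 = 0.0639941
V_st = 0.0671308
V_srs = s²/n = 397.5/2348 = 0.169293
Relative efficiency = V_srs / V_st = 0.169293/0.0671308 = 2.5218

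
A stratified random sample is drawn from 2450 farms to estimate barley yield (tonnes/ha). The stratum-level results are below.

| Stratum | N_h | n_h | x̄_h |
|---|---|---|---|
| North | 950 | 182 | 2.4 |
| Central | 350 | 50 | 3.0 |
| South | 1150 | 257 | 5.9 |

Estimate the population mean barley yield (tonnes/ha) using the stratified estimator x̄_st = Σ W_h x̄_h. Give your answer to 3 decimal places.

x̄_st ≈ 4.129

N = Σ N_h = 2450. Stratum weights W_h = N_h/N.
x̄_st = (950·2.4 + 350·3.0 + 1150·5.9) / 2450 = 4.12857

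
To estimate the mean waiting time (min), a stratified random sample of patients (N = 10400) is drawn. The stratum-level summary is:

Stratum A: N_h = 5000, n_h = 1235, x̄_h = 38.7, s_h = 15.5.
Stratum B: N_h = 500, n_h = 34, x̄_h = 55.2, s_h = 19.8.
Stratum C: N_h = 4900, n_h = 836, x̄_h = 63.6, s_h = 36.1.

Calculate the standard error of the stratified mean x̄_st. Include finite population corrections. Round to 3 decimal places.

V̂(x̄_st) = Σ W_h² (1 − n_h/N_h) s_h²/n_h, with W_h = N_h/N and N = 10400:
  stratum A: (5000/10400)²·(1 − 1235/5000)·15.5²/1235 = 0.0338583
  stratum B: (500/10400)²·(1 − 34/500)·19.8²/34 = 0.0248394
  stratum C: (4900/10400)²·(1 − 836/4900)·36.1²/836 = 0.287006
V̂(x̄_st) = 0.345704
SE(x̄_st) = √0.345704 = 0.587966

SE(x̄_st) ≈ 0.588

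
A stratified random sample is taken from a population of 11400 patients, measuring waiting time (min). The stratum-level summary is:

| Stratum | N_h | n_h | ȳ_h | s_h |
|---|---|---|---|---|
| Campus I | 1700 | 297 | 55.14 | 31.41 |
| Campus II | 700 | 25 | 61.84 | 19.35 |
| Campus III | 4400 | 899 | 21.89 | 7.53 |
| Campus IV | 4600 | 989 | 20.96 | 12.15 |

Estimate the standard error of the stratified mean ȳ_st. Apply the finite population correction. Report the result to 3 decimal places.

V̂(ȳ_st) = Σ W_h² (1 − n_h/N_h) s_h²/n_h, with W_h = N_h/N and N = 11400:
  stratum Campus I: (1700/11400)²·(1 − 297/1700)·31.41²/297 = 0.0609644
  stratum Campus II: (700/11400)²·(1 − 25/700)·19.35²/25 = 0.054452
  stratum Campus III: (4400/11400)²·(1 − 899/4400)·7.53²/899 = 0.00747593
  stratum Campus IV: (4600/11400)²·(1 − 989/4600)·12.15²/989 = 0.019078
V̂(ȳ_st) = 0.14197
SE(ȳ_st) = √0.14197 = 0.376789

SE(ȳ_st) ≈ 0.377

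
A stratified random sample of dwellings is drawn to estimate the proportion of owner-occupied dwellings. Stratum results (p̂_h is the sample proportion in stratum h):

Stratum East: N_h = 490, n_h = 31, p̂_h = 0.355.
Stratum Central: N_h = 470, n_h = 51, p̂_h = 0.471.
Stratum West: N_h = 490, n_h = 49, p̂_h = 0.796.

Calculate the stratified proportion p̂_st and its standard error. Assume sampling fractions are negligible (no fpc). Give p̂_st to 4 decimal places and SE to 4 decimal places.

p̂_st ≈ 0.5416, SE ≈ 0.0422

N = 1450; stratum weights W_h = N_h/N.
p̂_st = Σ W_h p̂_h = (490·0.355 + 470·0.471 + 490·0.796)/1450 = 0.54163
V̂(p̂_st) = Σ W_h² p̂_h(1−p̂_h)/(n_h−1):
  stratum East: (490/1450)²·0.355·0.645/30 = 0.000871612
  stratum Central: (470/1450)²·0.471·0.529/50 = 0.00052356
  stratum West: (490/1450)²·0.796·0.204/48 = 0.00038633
V̂(p̂_st) = 0.0017815; SE = √V̂ = 0.0422078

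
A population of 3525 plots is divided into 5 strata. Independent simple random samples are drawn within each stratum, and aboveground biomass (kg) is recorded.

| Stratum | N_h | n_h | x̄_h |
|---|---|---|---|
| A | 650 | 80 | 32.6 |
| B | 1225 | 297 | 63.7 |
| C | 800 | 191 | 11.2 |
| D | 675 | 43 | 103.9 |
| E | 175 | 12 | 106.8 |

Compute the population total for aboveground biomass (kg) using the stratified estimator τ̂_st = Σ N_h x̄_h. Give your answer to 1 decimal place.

τ̂_st = Σ N_h x̄_h = 650·32.6 + 1225·63.7 + 800·11.2 + 675·103.9 + 175·106.8 = 197005.0

τ̂_st ≈ 197005.0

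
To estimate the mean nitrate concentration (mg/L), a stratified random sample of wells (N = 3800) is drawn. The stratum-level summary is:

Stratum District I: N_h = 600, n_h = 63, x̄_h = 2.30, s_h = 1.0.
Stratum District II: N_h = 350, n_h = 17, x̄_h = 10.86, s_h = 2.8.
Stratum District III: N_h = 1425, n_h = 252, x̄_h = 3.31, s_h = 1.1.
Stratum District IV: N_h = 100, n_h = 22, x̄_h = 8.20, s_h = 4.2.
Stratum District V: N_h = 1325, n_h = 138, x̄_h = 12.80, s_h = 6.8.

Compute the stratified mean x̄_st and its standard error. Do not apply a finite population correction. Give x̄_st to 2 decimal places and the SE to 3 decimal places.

x̄_st ≈ 7.28, SE ≈ 0.215

x̄_st = Σ W_h x̄_h = (600·2.30 + 350·10.86 + 1425·3.31 + 100·8.20 + 1325·12.80)/3800 = 7.28362
V̂(x̄_st) = Σ W_h² s_h²/n_h, with W_h = N_h/N and N = 3800:
  stratum District I: (600/3800)²·1.0²/63 = 0.000395726
  stratum District II: (350/3800)²·2.8²/17 = 0.00391234
  stratum District III: (1425/3800)²·1.1²/252 = 0.000675223
  stratum District IV: (100/3800)²·4.2²/22 = 0.000555276
  stratum District V: (1325/3800)²·6.8²/138 = 0.0407383
V̂(x̄_st) = 0.0462769
SE(x̄_st) = √0.0462769 = 0.215121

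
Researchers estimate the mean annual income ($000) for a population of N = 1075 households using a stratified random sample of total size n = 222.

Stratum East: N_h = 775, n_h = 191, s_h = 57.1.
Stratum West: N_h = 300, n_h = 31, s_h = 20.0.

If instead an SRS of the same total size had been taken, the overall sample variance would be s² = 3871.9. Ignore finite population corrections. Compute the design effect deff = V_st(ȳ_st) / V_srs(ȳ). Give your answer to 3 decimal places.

deff ≈ 0.566

V̂(ȳ_st) = Σ W_h² s_h²/n_h, with W_h = N_h/N and N = 1075:
  stratum East: (775/1075)²·57.1²/191 = 8.87208
  stratum West: (300/1075)²·20.0²/31 = 1.0049
V_st = 9.87698
V_srs = s²/n = 3871.9/222 = 17.441
deff = V_st / V_srs = 9.87698/17.441 = 0.5663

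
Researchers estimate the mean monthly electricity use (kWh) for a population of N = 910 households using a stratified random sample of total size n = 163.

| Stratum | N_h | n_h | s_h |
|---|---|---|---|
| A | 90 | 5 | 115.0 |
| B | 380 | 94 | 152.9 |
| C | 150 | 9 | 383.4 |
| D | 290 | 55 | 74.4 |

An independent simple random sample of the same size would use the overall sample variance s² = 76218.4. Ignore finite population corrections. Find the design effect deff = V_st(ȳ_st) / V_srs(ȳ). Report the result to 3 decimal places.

deff ≈ 1.119

V̂(ȳ_st) = Σ W_h² s_h²/n_h, with W_h = N_h/N and N = 910:
  stratum A: (90/910)²·115.0²/5 = 25.8719
  stratum B: (380/910)²·152.9²/94 = 43.3682
  stratum C: (150/910)²·383.4²/9 = 443.774
  stratum D: (290/910)²·74.4²/55 = 10.2211
V_st = 523.235
V_srs = s²/n = 76218.4/163 = 467.598
deff = V_st / V_srs = 523.235/467.598 = 1.1190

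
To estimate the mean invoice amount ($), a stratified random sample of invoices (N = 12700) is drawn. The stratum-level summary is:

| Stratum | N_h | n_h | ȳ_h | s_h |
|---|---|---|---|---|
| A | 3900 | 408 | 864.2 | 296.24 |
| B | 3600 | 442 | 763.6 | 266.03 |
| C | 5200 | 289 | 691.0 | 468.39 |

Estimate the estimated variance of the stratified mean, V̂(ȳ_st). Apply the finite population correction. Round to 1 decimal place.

V̂(ȳ_st) ≈ 149.6

V̂(ȳ_st) = Σ W_h² (1 − n_h/N_h) s_h²/n_h, with W_h = N_h/N and N = 12700:
  stratum A: (3900/12700)²·(1 − 408/3900)·296.24²/408 = 18.1618
  stratum B: (3600/12700)²·(1 − 442/3600)·266.03²/442 = 11.2862
  stratum C: (5200/12700)²·(1 − 289/5200)·468.39²/289 = 120.194
V̂(ȳ_st) = 149.642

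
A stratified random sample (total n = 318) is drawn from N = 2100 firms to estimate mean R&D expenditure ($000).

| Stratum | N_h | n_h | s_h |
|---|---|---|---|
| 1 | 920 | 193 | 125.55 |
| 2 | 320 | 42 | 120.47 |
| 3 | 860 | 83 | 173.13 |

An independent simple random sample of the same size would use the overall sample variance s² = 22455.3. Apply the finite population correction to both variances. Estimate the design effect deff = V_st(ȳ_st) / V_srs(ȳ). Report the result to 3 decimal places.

V̂(ȳ_st) = Σ W_h² (1 − n_h/N_h) s_h²/n_h, with W_h = N_h/N and N = 2100:
  stratum 1: (920/2100)²·(1 − 193/920)·125.55²/193 = 12.3868
  stratum 2: (320/2100)²·(1 − 42/320)·120.47²/42 = 6.97051
  stratum 3: (860/2100)²·(1 − 83/860)·173.13²/83 = 54.7202
V_st = 74.0775
V_srs = (1 − 318/2100)·22455.3/318 = 59.9212
deff = V_st / V_srs = 74.0775/59.9212 = 1.2362

deff ≈ 1.236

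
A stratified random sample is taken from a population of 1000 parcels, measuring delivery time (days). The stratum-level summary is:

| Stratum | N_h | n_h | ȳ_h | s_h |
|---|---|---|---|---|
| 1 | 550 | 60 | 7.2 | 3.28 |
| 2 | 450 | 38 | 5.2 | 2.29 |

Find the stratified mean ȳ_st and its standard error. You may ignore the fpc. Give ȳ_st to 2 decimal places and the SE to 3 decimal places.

ȳ_st = Σ W_h ȳ_h = (550·7.2 + 450·5.2)/1000 = 6.30000
V̂(ȳ_st) = Σ W_h² s_h²/n_h, with W_h = N_h/N and N = 1000:
  stratum 1: (550/1000)²·3.28²/60 = 0.0542403
  stratum 2: (450/1000)²·2.29²/38 = 0.0279455
V̂(ȳ_st) = 0.0821858
SE(ȳ_st) = √0.0821858 = 0.286681

ȳ_st ≈ 6.30, SE ≈ 0.287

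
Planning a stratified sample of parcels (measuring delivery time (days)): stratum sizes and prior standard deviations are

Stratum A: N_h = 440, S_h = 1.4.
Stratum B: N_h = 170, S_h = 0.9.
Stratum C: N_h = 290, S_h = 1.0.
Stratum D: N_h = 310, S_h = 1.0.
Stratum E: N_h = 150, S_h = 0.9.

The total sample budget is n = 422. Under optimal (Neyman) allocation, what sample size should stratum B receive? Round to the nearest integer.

43

Neyman allocation: n_h = n · N_h S_h / Σ N_i S_i, with n = 422.
  stratum A: N_h·S_h = 440·1.4 = 616.00
  stratum B: N_h·S_h = 170·0.9 = 153.00
  stratum C: N_h·S_h = 290·1.0 = 290.00
  stratum D: N_h·S_h = 310·1.0 = 310.00
  stratum E: N_h·S_h = 150·0.9 = 135.00
Σ N_h S_h = 1504.00
n for stratum B = 422·153.00/1504.00 = 42.930 → 43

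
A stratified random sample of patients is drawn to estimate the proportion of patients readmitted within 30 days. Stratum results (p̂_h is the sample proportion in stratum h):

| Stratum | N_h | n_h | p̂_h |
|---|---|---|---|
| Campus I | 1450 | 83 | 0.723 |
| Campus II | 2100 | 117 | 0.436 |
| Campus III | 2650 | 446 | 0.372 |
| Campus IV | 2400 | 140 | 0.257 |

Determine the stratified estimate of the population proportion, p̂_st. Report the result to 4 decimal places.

p̂_st ≈ 0.4147

N = 8600; stratum weights W_h = N_h/N.
p̂_st = Σ W_h p̂_h = (1450·0.723 + 2100·0.436 + 2650·0.372 + 2400·0.257)/8600 = 0.41472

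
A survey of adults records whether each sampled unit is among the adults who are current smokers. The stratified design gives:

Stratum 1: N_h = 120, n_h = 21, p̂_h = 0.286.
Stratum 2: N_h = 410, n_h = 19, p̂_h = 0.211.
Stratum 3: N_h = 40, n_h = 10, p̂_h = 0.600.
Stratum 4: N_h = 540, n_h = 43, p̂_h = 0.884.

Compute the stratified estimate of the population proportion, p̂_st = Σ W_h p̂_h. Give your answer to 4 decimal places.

p̂_st ≈ 0.5605

N = 1110; stratum weights W_h = N_h/N.
p̂_st = Σ W_h p̂_h = (120·0.286 + 410·0.211 + 40·0.600 + 540·0.884)/1110 = 0.56053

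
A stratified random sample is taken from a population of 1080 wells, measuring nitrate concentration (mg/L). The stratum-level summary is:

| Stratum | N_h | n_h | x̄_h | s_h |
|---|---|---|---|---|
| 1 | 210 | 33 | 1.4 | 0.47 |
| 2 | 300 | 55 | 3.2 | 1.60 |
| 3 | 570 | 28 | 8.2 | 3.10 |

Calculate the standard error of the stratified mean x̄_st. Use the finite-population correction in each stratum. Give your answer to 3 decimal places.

SE(x̄_st) ≈ 0.307

V̂(x̄_st) = Σ W_h² (1 − n_h/N_h) s_h²/n_h, with W_h = N_h/N and N = 1080:
  stratum 1: (210/1080)²·(1 − 33/210)·0.47²/33 = 0.000213318
  stratum 2: (300/1080)²·(1 − 55/300)·1.60²/55 = 0.00293303
  stratum 3: (570/1080)²·(1 − 28/570)·3.10²/28 = 0.0909059
V̂(x̄_st) = 0.0940522
SE(x̄_st) = √0.0940522 = 0.306679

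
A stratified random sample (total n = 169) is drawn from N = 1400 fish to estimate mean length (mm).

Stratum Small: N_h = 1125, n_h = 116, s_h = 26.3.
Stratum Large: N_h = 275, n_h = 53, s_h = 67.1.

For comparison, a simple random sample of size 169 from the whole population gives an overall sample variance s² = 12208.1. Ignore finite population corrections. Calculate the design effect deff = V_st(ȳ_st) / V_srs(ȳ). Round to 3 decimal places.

V̂(ȳ_st) = Σ W_h² s_h²/n_h, with W_h = N_h/N and N = 1400:
  stratum Small: (1125/1400)²·26.3²/116 = 3.85037
  stratum Large: (275/1400)²·67.1²/53 = 3.27777
V_st = 7.12814
V_srs = s²/n = 12208.1/169 = 72.2373
deff = V_st / V_srs = 7.12814/72.2373 = 0.0987

deff ≈ 0.099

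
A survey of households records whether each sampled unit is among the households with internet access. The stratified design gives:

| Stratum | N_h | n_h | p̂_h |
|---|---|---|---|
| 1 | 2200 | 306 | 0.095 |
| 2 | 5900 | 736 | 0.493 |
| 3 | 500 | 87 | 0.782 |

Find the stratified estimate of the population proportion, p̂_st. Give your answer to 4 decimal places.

p̂_st ≈ 0.4080

N = 8600; stratum weights W_h = N_h/N.
p̂_st = Σ W_h p̂_h = (2200·0.095 + 5900·0.493 + 500·0.782)/8600 = 0.40799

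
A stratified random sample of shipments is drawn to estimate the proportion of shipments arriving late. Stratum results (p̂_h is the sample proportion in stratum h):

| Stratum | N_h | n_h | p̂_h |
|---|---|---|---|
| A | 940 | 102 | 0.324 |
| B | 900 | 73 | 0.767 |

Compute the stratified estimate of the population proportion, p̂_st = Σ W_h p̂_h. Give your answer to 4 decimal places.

p̂_st ≈ 0.5407

N = 1840; stratum weights W_h = N_h/N.
p̂_st = Σ W_h p̂_h = (940·0.324 + 900·0.767)/1840 = 0.54068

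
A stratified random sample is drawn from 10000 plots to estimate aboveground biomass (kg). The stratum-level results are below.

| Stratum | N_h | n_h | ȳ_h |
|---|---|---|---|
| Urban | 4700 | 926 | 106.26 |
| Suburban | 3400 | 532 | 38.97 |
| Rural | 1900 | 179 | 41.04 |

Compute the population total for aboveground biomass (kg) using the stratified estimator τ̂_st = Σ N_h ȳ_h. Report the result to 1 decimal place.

τ̂_st ≈ 709896.0

τ̂_st = Σ N_h ȳ_h = 4700·106.26 + 3400·38.97 + 1900·41.04 = 709896.0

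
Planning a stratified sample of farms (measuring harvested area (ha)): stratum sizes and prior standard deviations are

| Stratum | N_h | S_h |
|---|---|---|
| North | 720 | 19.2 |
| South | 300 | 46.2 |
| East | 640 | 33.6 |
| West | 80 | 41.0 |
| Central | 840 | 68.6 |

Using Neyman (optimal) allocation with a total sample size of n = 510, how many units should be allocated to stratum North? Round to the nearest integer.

Neyman allocation: n_h = n · N_h S_h / Σ N_i S_i, with n = 510.
  stratum North: N_h·S_h = 720·19.2 = 13824.00
  stratum South: N_h·S_h = 300·46.2 = 13860.00
  stratum East: N_h·S_h = 640·33.6 = 21504.00
  stratum West: N_h·S_h = 80·41.0 = 3280.00
  stratum Central: N_h·S_h = 840·68.6 = 57624.00
Σ N_h S_h = 110092.00
n for stratum North = 510·13824.00/110092.00 = 64.040 → 64

64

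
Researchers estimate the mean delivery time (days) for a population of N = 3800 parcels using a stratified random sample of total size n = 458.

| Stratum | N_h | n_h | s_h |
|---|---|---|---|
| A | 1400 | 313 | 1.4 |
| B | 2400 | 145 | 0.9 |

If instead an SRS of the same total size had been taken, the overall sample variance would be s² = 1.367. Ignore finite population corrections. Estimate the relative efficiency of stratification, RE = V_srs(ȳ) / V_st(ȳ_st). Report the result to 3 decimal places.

RE ≈ 0.970

V̂(ȳ_st) = Σ W_h² s_h²/n_h, with W_h = N_h/N and N = 3800:
  stratum A: (1400/3800)²·1.4²/313 = 0.000849964
  stratum B: (2400/3800)²·0.9²/145 = 0.00222829
V_st = 0.00307826
V_srs = s²/n = 1.367/458 = 0.00298472
Relative efficiency = V_srs / V_st = 0.00298472/0.00307826 = 0.9696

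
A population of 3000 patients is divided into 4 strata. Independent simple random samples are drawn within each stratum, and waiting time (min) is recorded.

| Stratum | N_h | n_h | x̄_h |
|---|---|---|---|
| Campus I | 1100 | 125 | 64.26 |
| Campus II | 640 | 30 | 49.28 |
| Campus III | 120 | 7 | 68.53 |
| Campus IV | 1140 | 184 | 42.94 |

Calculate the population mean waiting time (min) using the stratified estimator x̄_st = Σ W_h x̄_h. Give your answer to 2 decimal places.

x̄_st ≈ 53.13

N = Σ N_h = 3000. Stratum weights W_h = N_h/N.
x̄_st = (1100·64.26 + 640·49.28 + 120·68.53 + 1140·42.94) / 3000 = 53.1335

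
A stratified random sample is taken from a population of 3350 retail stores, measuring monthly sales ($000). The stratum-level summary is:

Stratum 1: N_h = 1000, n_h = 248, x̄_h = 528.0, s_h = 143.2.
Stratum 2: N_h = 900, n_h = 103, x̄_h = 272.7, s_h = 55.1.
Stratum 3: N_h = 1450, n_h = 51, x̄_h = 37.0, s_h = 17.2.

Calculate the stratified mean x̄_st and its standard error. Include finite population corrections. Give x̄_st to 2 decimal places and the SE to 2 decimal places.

x̄_st = Σ W_h x̄_h = (1000·528.0 + 900·272.7 + 1450·37.0)/3350 = 246.88955
V̂(x̄_st) = Σ W_h² (1 − n_h/N_h) s_h²/n_h, with W_h = N_h/N and N = 3350:
  stratum 1: (1000/3350)²·(1 − 248/1000)·143.2²/248 = 5.54067
  stratum 2: (900/3350)²·(1 − 103/900)·55.1²/103 = 1.88398
  stratum 3: (1450/3350)²·(1 − 51/1450)·17.2²/51 = 1.04853
V̂(x̄_st) = 8.47319
SE(x̄_st) = √8.47319 = 2.91087

x̄_st ≈ 246.89, SE ≈ 2.91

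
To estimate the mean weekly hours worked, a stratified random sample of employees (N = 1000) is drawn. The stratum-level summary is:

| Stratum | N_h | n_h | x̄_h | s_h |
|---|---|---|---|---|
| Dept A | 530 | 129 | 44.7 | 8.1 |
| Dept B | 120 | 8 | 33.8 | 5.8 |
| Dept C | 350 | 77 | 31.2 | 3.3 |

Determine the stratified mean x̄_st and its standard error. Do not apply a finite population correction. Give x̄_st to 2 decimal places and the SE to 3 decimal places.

x̄_st ≈ 38.67, SE ≈ 0.470

x̄_st = Σ W_h x̄_h = (530·44.7 + 120·33.8 + 350·31.2)/1000 = 38.66700
V̂(x̄_st) = Σ W_h² s_h²/n_h, with W_h = N_h/N and N = 1000:
  stratum Dept A: (530/1000)²·8.1²/129 = 0.142867
  stratum Dept B: (120/1000)²·5.8²/8 = 0.060552
  stratum Dept C: (350/1000)²·3.3²/77 = 0.017325
V̂(x̄_st) = 0.220744
SE(x̄_st) = √0.220744 = 0.469834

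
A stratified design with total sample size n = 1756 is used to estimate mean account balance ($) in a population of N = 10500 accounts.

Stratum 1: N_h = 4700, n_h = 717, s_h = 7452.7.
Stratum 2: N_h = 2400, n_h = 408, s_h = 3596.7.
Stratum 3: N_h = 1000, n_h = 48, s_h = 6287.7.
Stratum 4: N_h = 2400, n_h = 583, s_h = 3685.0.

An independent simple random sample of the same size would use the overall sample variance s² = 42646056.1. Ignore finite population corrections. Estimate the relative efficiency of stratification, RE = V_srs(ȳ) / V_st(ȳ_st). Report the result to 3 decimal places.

RE ≈ 0.939

V̂(ȳ_st) = Σ W_h² s_h²/n_h, with W_h = N_h/N and N = 10500:
  stratum 1: (4700/10500)²·7452.7²/717 = 15521.2
  stratum 2: (2400/10500)²·3596.7²/408 = 1656.5
  stratum 3: (1000/10500)²·6287.7²/48 = 7470.74
  stratum 4: (2400/10500)²·3685.0²/583 = 1216.89
V_st = 25865.3
V_srs = s²/n = 42646056.1/1756 = 24285.9
Relative efficiency = V_srs / V_st = 24285.9/25865.3 = 0.9389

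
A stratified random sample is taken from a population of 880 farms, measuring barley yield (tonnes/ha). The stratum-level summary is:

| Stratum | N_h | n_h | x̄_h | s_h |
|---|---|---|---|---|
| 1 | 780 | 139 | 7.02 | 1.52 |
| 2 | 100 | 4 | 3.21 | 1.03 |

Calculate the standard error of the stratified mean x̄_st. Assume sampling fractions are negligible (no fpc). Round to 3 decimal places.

SE(x̄_st) ≈ 0.128

V̂(x̄_st) = Σ W_h² s_h²/n_h, with W_h = N_h/N and N = 880:
  stratum 1: (780/880)²·1.52²/139 = 0.0130586
  stratum 2: (100/880)²·1.03²/4 = 0.00342491
V̂(x̄_st) = 0.0164835
SE(x̄_st) = √0.0164835 = 0.128388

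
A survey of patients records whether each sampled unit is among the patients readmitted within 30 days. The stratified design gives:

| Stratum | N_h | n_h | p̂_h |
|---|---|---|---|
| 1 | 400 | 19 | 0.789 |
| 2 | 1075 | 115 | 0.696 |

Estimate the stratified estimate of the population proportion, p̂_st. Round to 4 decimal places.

N = 1475; stratum weights W_h = N_h/N.
p̂_st = Σ W_h p̂_h = (400·0.789 + 1075·0.696)/1475 = 0.72122

p̂_st ≈ 0.7212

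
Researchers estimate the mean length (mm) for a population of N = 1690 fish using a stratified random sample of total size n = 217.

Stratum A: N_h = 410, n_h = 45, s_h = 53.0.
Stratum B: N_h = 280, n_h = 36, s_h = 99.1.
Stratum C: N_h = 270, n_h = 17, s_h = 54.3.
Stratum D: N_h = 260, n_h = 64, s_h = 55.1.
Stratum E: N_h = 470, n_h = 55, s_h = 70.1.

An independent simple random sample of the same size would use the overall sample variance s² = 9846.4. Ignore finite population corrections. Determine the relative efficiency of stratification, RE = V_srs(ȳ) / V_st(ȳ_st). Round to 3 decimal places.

RE ≈ 1.921

V̂(ȳ_st) = Σ W_h² s_h²/n_h, with W_h = N_h/N and N = 1690:
  stratum A: (410/1690)²·53.0²/45 = 3.67395
  stratum B: (280/1690)²·99.1²/36 = 7.48837
  stratum C: (270/1690)²·54.3²/17 = 4.42695
  stratum D: (260/1690)²·55.1²/64 = 1.12278
  stratum E: (470/1690)²·70.1²/55 = 6.91028
V_st = 23.6223
V_srs = s²/n = 9846.4/217 = 45.3751
Relative efficiency = V_srs / V_st = 45.3751/23.6223 = 1.9209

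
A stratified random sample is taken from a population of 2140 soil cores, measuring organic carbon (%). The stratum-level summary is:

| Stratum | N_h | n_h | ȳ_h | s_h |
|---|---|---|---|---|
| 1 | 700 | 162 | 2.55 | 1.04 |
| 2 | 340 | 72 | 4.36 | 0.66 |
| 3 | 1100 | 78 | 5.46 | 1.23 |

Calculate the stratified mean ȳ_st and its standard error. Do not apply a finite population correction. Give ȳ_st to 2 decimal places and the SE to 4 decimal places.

ȳ_st ≈ 4.33, SE ≈ 0.0774

ȳ_st = Σ W_h ȳ_h = (700·2.55 + 340·4.36 + 1100·5.46)/2140 = 4.33336
V̂(ȳ_st) = Σ W_h² s_h²/n_h, with W_h = N_h/N and N = 2140:
  stratum 1: (700/2140)²·1.04²/162 = 0.000714365
  stratum 2: (340/2140)²·0.66²/72 = 0.000152716
  stratum 3: (1100/2140)²·1.23²/78 = 0.00512476
V̂(ȳ_st) = 0.00599184
SE(ȳ_st) = √0.00599184 = 0.077407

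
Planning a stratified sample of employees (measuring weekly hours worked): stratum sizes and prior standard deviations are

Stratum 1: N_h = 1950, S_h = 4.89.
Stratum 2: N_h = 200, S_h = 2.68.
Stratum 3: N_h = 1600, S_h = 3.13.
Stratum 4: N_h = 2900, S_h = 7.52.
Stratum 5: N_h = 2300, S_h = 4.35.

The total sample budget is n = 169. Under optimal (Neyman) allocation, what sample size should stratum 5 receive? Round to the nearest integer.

Neyman allocation: n_h = n · N_h S_h / Σ N_i S_i, with n = 169.
  stratum 1: N_h·S_h = 1950·4.89 = 9535.50
  stratum 2: N_h·S_h = 200·2.68 = 536.00
  stratum 3: N_h·S_h = 1600·3.13 = 5008.00
  stratum 4: N_h·S_h = 2900·7.52 = 21808.00
  stratum 5: N_h·S_h = 2300·4.35 = 10005.00
Σ N_h S_h = 46892.50
n for stratum 5 = 169·10005.00/46892.50 = 36.058 → 36

36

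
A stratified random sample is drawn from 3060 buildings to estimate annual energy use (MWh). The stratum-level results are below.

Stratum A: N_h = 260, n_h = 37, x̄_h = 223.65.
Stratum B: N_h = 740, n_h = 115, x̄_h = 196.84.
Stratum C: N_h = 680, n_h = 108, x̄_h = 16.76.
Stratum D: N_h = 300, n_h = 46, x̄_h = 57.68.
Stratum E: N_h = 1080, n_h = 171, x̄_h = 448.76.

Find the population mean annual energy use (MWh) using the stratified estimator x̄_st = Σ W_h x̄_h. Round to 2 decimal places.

x̄_st ≈ 234.37

N = Σ N_h = 3060. Stratum weights W_h = N_h/N.
x̄_st = (260·223.65 + 740·196.84 + 680·16.76 + 300·57.68 + 1080·448.76) / 3060 = 234.3700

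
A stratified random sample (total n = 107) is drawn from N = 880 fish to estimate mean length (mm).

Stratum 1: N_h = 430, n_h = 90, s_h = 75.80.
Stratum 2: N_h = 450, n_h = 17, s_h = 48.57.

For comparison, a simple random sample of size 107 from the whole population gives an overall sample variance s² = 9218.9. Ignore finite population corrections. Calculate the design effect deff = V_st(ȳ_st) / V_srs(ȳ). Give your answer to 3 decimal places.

deff ≈ 0.598

V̂(ȳ_st) = Σ W_h² s_h²/n_h, with W_h = N_h/N and N = 880:
  stratum 1: (430/880)²·75.80²/90 = 15.2429
  stratum 2: (450/880)²·48.57²/17 = 36.2867
V_st = 51.5296
V_srs = s²/n = 9218.9/107 = 86.1579
deff = V_st / V_srs = 51.5296/86.1579 = 0.5981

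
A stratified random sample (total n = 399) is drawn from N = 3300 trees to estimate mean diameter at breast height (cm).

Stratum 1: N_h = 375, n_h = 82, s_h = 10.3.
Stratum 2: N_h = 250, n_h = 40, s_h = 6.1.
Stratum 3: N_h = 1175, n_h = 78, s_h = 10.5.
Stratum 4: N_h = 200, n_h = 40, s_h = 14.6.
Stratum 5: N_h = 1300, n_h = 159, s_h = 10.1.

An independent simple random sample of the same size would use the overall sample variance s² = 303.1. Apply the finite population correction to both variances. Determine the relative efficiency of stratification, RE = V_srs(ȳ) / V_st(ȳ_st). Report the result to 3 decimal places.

V̂(ȳ_st) = Σ W_h² (1 − n_h/N_h) s_h²/n_h, with W_h = N_h/N and N = 3300:
  stratum 1: (375/3300)²·(1 − 82/375)·10.3²/82 = 0.0130536
  stratum 2: (250/3300)²·(1 − 40/250)·6.1²/40 = 0.00448468
  stratum 3: (1175/3300)²·(1 − 78/1175)·10.5²/78 = 0.167302
  stratum 4: (200/3300)²·(1 − 40/200)·14.6²/40 = 0.0156591
  stratum 5: (1300/3300)²·(1 − 159/1300)·10.1²/159 = 0.087387
V_st = 0.287886
V_srs = (1 − 399/3300)·303.1/399 = 0.667801
Relative efficiency = V_srs / V_st = 0.667801/0.287886 = 2.3197

RE ≈ 2.320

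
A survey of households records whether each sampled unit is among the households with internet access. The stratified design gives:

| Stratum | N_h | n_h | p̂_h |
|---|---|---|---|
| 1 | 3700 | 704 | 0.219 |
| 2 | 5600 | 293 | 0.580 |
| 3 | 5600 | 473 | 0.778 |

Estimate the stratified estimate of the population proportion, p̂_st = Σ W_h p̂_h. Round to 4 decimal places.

N = 14900; stratum weights W_h = N_h/N.
p̂_st = Σ W_h p̂_h = (3700·0.219 + 5600·0.580 + 5600·0.778)/14900 = 0.56477

p̂_st ≈ 0.5648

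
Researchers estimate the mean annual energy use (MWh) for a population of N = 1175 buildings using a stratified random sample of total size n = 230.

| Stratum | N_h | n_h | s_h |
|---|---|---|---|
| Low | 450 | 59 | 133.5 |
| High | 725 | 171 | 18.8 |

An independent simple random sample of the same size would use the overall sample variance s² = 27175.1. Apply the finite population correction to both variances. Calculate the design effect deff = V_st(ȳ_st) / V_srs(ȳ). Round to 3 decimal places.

V̂(ȳ_st) = Σ W_h² (1 − n_h/N_h) s_h²/n_h, with W_h = N_h/N and N = 1175:
  stratum Low: (450/1175)²·(1 − 59/450)·133.5²/59 = 38.4967
  stratum High: (725/1175)²·(1 − 171/725)·18.8²/171 = 0.601301
V_st = 39.098
V_srs = (1 − 230/1175)·27175.1/230 = 95.0249
deff = V_st / V_srs = 39.098/95.0249 = 0.4115

deff ≈ 0.411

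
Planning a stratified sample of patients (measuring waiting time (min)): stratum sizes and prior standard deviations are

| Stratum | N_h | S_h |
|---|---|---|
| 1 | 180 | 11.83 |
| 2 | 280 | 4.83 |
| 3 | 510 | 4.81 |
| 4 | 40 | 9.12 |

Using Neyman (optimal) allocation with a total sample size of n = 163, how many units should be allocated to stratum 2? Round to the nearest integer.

35

Neyman allocation: n_h = n · N_h S_h / Σ N_i S_i, with n = 163.
  stratum 1: N_h·S_h = 180·11.83 = 2129.40
  stratum 2: N_h·S_h = 280·4.83 = 1352.40
  stratum 3: N_h·S_h = 510·4.81 = 2453.10
  stratum 4: N_h·S_h = 40·9.12 = 364.80
Σ N_h S_h = 6299.70
n for stratum 2 = 163·1352.40/6299.70 = 34.992 → 35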